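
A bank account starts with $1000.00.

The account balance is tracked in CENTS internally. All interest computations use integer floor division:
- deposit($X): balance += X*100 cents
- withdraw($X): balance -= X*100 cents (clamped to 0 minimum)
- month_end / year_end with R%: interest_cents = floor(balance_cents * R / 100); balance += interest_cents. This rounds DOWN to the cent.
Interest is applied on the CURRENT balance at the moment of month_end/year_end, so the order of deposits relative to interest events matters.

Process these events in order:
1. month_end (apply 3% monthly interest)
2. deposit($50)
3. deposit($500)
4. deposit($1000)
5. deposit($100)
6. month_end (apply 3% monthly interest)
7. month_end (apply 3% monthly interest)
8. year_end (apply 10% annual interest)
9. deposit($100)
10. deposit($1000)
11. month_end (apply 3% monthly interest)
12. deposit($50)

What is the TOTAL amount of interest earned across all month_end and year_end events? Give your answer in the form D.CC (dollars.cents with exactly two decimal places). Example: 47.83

After 1 (month_end (apply 3% monthly interest)): balance=$1030.00 total_interest=$30.00
After 2 (deposit($50)): balance=$1080.00 total_interest=$30.00
After 3 (deposit($500)): balance=$1580.00 total_interest=$30.00
After 4 (deposit($1000)): balance=$2580.00 total_interest=$30.00
After 5 (deposit($100)): balance=$2680.00 total_interest=$30.00
After 6 (month_end (apply 3% monthly interest)): balance=$2760.40 total_interest=$110.40
After 7 (month_end (apply 3% monthly interest)): balance=$2843.21 total_interest=$193.21
After 8 (year_end (apply 10% annual interest)): balance=$3127.53 total_interest=$477.53
After 9 (deposit($100)): balance=$3227.53 total_interest=$477.53
After 10 (deposit($1000)): balance=$4227.53 total_interest=$477.53
After 11 (month_end (apply 3% monthly interest)): balance=$4354.35 total_interest=$604.35
After 12 (deposit($50)): balance=$4404.35 total_interest=$604.35

Answer: 604.35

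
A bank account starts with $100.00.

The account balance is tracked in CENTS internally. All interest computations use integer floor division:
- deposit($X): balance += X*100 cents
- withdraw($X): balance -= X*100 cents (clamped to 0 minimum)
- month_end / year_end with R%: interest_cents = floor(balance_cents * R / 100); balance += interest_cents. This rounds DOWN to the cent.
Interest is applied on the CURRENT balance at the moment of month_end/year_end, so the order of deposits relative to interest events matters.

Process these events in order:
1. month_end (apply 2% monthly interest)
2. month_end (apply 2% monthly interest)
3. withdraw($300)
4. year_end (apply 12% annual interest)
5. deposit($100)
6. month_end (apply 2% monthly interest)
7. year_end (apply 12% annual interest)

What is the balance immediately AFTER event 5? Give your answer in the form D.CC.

After 1 (month_end (apply 2% monthly interest)): balance=$102.00 total_interest=$2.00
After 2 (month_end (apply 2% monthly interest)): balance=$104.04 total_interest=$4.04
After 3 (withdraw($300)): balance=$0.00 total_interest=$4.04
After 4 (year_end (apply 12% annual interest)): balance=$0.00 total_interest=$4.04
After 5 (deposit($100)): balance=$100.00 total_interest=$4.04

Answer: 100.00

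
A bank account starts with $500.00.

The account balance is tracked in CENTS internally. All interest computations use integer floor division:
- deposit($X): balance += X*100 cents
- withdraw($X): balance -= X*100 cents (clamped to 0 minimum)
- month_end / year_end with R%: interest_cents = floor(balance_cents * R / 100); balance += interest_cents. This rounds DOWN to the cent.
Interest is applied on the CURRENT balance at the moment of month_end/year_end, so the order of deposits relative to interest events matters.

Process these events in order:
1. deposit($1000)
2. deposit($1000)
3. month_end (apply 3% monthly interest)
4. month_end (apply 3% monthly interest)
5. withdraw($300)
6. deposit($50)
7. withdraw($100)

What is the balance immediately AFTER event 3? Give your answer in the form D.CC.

Answer: 2575.00

Derivation:
After 1 (deposit($1000)): balance=$1500.00 total_interest=$0.00
After 2 (deposit($1000)): balance=$2500.00 total_interest=$0.00
After 3 (month_end (apply 3% monthly interest)): balance=$2575.00 total_interest=$75.00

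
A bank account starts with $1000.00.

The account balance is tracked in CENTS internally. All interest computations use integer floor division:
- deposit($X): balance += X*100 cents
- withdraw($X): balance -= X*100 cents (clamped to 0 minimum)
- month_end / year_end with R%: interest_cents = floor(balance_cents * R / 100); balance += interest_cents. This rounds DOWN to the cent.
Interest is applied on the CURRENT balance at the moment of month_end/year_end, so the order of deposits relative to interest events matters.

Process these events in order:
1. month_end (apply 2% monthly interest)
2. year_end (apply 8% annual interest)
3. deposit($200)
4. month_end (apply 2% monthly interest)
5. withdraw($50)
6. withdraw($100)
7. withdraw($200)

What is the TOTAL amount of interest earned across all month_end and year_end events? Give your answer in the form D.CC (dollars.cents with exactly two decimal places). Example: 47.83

Answer: 127.63

Derivation:
After 1 (month_end (apply 2% monthly interest)): balance=$1020.00 total_interest=$20.00
After 2 (year_end (apply 8% annual interest)): balance=$1101.60 total_interest=$101.60
After 3 (deposit($200)): balance=$1301.60 total_interest=$101.60
After 4 (month_end (apply 2% monthly interest)): balance=$1327.63 total_interest=$127.63
After 5 (withdraw($50)): balance=$1277.63 total_interest=$127.63
After 6 (withdraw($100)): balance=$1177.63 total_interest=$127.63
After 7 (withdraw($200)): balance=$977.63 total_interest=$127.63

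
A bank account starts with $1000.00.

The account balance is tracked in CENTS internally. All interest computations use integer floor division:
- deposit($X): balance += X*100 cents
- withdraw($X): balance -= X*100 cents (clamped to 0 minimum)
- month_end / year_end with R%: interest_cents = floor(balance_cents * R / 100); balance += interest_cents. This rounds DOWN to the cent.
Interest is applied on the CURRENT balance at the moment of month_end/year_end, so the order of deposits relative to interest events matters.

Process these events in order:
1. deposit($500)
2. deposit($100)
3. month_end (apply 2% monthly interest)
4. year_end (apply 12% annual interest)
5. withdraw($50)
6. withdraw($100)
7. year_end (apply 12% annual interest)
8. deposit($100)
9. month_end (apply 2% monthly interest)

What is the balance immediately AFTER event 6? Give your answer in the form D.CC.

Answer: 1677.84

Derivation:
After 1 (deposit($500)): balance=$1500.00 total_interest=$0.00
After 2 (deposit($100)): balance=$1600.00 total_interest=$0.00
After 3 (month_end (apply 2% monthly interest)): balance=$1632.00 total_interest=$32.00
After 4 (year_end (apply 12% annual interest)): balance=$1827.84 total_interest=$227.84
After 5 (withdraw($50)): balance=$1777.84 total_interest=$227.84
After 6 (withdraw($100)): balance=$1677.84 total_interest=$227.84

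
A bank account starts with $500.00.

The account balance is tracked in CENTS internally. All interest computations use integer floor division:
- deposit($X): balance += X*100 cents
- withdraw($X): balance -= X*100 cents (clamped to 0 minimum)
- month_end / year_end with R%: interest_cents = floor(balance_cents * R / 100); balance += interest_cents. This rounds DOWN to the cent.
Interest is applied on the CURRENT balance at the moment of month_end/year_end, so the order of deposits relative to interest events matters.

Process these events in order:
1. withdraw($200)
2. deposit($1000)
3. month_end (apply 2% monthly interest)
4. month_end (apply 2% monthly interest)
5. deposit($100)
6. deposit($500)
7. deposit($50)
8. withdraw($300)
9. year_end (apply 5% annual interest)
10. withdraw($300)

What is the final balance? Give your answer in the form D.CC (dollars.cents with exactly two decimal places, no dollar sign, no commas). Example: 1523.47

Answer: 1487.64

Derivation:
After 1 (withdraw($200)): balance=$300.00 total_interest=$0.00
After 2 (deposit($1000)): balance=$1300.00 total_interest=$0.00
After 3 (month_end (apply 2% monthly interest)): balance=$1326.00 total_interest=$26.00
After 4 (month_end (apply 2% monthly interest)): balance=$1352.52 total_interest=$52.52
After 5 (deposit($100)): balance=$1452.52 total_interest=$52.52
After 6 (deposit($500)): balance=$1952.52 total_interest=$52.52
After 7 (deposit($50)): balance=$2002.52 total_interest=$52.52
After 8 (withdraw($300)): balance=$1702.52 total_interest=$52.52
After 9 (year_end (apply 5% annual interest)): balance=$1787.64 total_interest=$137.64
After 10 (withdraw($300)): balance=$1487.64 total_interest=$137.64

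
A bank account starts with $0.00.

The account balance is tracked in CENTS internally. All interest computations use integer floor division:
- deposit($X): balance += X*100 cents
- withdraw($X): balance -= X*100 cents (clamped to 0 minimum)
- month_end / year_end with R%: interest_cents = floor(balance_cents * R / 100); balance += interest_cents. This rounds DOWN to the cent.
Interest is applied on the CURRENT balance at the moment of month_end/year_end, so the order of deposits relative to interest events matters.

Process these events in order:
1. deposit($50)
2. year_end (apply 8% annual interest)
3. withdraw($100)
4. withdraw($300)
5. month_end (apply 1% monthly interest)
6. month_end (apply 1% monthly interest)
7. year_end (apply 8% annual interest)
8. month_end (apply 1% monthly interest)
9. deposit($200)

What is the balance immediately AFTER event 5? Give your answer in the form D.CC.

Answer: 0.00

Derivation:
After 1 (deposit($50)): balance=$50.00 total_interest=$0.00
After 2 (year_end (apply 8% annual interest)): balance=$54.00 total_interest=$4.00
After 3 (withdraw($100)): balance=$0.00 total_interest=$4.00
After 4 (withdraw($300)): balance=$0.00 total_interest=$4.00
After 5 (month_end (apply 1% monthly interest)): balance=$0.00 total_interest=$4.00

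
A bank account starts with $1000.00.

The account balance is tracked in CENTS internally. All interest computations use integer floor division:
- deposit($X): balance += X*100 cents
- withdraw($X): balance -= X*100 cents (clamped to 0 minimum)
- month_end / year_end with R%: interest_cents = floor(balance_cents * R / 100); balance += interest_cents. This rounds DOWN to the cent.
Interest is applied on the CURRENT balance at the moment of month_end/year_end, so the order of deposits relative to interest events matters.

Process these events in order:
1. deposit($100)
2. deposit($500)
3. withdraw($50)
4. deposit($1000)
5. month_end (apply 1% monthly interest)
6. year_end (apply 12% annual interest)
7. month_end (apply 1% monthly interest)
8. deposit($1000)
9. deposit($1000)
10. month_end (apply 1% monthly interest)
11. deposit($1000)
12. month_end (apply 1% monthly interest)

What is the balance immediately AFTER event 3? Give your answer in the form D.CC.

Answer: 1550.00

Derivation:
After 1 (deposit($100)): balance=$1100.00 total_interest=$0.00
After 2 (deposit($500)): balance=$1600.00 total_interest=$0.00
After 3 (withdraw($50)): balance=$1550.00 total_interest=$0.00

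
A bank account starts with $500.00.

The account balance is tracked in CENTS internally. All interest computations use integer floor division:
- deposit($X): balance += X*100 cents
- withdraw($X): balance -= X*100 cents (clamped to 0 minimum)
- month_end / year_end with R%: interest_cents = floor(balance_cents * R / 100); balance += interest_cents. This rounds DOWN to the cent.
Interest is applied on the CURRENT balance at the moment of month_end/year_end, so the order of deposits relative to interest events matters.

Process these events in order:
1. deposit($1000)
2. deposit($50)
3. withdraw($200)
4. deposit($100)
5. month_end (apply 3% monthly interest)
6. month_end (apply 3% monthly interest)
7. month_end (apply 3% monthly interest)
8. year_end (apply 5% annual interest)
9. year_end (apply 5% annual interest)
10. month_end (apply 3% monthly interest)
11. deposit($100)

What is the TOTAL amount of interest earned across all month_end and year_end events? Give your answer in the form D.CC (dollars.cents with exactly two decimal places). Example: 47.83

Answer: 349.24

Derivation:
After 1 (deposit($1000)): balance=$1500.00 total_interest=$0.00
After 2 (deposit($50)): balance=$1550.00 total_interest=$0.00
After 3 (withdraw($200)): balance=$1350.00 total_interest=$0.00
After 4 (deposit($100)): balance=$1450.00 total_interest=$0.00
After 5 (month_end (apply 3% monthly interest)): balance=$1493.50 total_interest=$43.50
After 6 (month_end (apply 3% monthly interest)): balance=$1538.30 total_interest=$88.30
After 7 (month_end (apply 3% monthly interest)): balance=$1584.44 total_interest=$134.44
After 8 (year_end (apply 5% annual interest)): balance=$1663.66 total_interest=$213.66
After 9 (year_end (apply 5% annual interest)): balance=$1746.84 total_interest=$296.84
After 10 (month_end (apply 3% monthly interest)): balance=$1799.24 total_interest=$349.24
After 11 (deposit($100)): balance=$1899.24 total_interest=$349.24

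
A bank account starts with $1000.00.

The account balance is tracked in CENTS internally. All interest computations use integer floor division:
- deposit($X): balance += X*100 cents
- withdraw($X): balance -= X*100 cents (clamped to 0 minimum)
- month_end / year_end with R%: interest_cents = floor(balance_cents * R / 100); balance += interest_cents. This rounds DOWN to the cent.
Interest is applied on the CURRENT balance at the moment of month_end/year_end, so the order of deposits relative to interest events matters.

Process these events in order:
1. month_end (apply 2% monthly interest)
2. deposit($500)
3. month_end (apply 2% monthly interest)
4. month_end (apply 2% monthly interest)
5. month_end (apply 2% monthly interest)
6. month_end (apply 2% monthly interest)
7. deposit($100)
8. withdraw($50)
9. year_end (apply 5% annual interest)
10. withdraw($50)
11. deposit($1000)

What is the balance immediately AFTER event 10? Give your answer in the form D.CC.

After 1 (month_end (apply 2% monthly interest)): balance=$1020.00 total_interest=$20.00
After 2 (deposit($500)): balance=$1520.00 total_interest=$20.00
After 3 (month_end (apply 2% monthly interest)): balance=$1550.40 total_interest=$50.40
After 4 (month_end (apply 2% monthly interest)): balance=$1581.40 total_interest=$81.40
After 5 (month_end (apply 2% monthly interest)): balance=$1613.02 total_interest=$113.02
After 6 (month_end (apply 2% monthly interest)): balance=$1645.28 total_interest=$145.28
After 7 (deposit($100)): balance=$1745.28 total_interest=$145.28
After 8 (withdraw($50)): balance=$1695.28 total_interest=$145.28
After 9 (year_end (apply 5% annual interest)): balance=$1780.04 total_interest=$230.04
After 10 (withdraw($50)): balance=$1730.04 total_interest=$230.04

Answer: 1730.04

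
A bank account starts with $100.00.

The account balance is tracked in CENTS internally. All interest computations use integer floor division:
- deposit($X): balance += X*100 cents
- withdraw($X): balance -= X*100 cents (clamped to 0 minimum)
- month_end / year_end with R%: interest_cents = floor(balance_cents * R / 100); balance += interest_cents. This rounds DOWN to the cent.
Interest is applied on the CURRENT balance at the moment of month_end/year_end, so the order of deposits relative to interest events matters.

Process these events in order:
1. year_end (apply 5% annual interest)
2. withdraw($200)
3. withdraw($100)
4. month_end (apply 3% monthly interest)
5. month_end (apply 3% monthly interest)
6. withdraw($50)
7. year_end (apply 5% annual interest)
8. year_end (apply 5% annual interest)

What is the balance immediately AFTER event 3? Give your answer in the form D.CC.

Answer: 0.00

Derivation:
After 1 (year_end (apply 5% annual interest)): balance=$105.00 total_interest=$5.00
After 2 (withdraw($200)): balance=$0.00 total_interest=$5.00
After 3 (withdraw($100)): balance=$0.00 total_interest=$5.00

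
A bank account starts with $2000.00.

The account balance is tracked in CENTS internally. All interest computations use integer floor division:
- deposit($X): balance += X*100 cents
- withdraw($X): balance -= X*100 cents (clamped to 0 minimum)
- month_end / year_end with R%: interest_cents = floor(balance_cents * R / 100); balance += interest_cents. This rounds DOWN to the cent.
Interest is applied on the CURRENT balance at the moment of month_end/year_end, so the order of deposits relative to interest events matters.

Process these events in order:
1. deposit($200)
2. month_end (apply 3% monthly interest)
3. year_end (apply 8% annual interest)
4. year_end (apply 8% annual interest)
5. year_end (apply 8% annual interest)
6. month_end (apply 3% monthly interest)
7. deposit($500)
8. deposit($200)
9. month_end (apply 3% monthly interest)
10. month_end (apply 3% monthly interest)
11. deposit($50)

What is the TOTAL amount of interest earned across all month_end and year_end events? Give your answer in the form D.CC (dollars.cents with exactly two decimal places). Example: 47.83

Answer: 961.80

Derivation:
After 1 (deposit($200)): balance=$2200.00 total_interest=$0.00
After 2 (month_end (apply 3% monthly interest)): balance=$2266.00 total_interest=$66.00
After 3 (year_end (apply 8% annual interest)): balance=$2447.28 total_interest=$247.28
After 4 (year_end (apply 8% annual interest)): balance=$2643.06 total_interest=$443.06
After 5 (year_end (apply 8% annual interest)): balance=$2854.50 total_interest=$654.50
After 6 (month_end (apply 3% monthly interest)): balance=$2940.13 total_interest=$740.13
After 7 (deposit($500)): balance=$3440.13 total_interest=$740.13
After 8 (deposit($200)): balance=$3640.13 total_interest=$740.13
After 9 (month_end (apply 3% monthly interest)): balance=$3749.33 total_interest=$849.33
After 10 (month_end (apply 3% monthly interest)): balance=$3861.80 total_interest=$961.80
After 11 (deposit($50)): balance=$3911.80 total_interest=$961.80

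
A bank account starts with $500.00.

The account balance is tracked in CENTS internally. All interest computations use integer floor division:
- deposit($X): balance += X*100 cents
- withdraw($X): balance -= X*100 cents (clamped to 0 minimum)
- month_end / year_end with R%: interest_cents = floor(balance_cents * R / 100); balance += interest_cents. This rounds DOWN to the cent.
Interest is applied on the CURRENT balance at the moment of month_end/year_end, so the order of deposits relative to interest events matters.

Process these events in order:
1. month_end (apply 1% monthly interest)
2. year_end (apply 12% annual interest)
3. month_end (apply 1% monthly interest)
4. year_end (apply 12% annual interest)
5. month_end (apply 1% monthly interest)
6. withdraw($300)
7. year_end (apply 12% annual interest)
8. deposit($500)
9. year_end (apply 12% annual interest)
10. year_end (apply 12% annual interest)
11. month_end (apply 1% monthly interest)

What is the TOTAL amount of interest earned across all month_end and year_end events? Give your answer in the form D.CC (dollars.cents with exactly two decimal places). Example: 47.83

Answer: 424.69

Derivation:
After 1 (month_end (apply 1% monthly interest)): balance=$505.00 total_interest=$5.00
After 2 (year_end (apply 12% annual interest)): balance=$565.60 total_interest=$65.60
After 3 (month_end (apply 1% monthly interest)): balance=$571.25 total_interest=$71.25
After 4 (year_end (apply 12% annual interest)): balance=$639.80 total_interest=$139.80
After 5 (month_end (apply 1% monthly interest)): balance=$646.19 total_interest=$146.19
After 6 (withdraw($300)): balance=$346.19 total_interest=$146.19
After 7 (year_end (apply 12% annual interest)): balance=$387.73 total_interest=$187.73
After 8 (deposit($500)): balance=$887.73 total_interest=$187.73
After 9 (year_end (apply 12% annual interest)): balance=$994.25 total_interest=$294.25
After 10 (year_end (apply 12% annual interest)): balance=$1113.56 total_interest=$413.56
After 11 (month_end (apply 1% monthly interest)): balance=$1124.69 total_interest=$424.69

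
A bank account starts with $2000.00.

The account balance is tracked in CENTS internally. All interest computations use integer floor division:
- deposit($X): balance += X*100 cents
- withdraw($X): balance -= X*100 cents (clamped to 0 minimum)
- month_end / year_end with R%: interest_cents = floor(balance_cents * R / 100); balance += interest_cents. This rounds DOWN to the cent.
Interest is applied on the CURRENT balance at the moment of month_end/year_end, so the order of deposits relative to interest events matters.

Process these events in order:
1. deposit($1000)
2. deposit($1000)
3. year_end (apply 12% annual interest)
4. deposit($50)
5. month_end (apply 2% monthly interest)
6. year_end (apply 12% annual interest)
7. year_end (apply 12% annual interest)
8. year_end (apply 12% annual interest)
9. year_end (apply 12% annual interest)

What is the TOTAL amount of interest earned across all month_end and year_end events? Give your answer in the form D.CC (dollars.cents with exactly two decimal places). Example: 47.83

Answer: 3220.58

Derivation:
After 1 (deposit($1000)): balance=$3000.00 total_interest=$0.00
After 2 (deposit($1000)): balance=$4000.00 total_interest=$0.00
After 3 (year_end (apply 12% annual interest)): balance=$4480.00 total_interest=$480.00
After 4 (deposit($50)): balance=$4530.00 total_interest=$480.00
After 5 (month_end (apply 2% monthly interest)): balance=$4620.60 total_interest=$570.60
After 6 (year_end (apply 12% annual interest)): balance=$5175.07 total_interest=$1125.07
After 7 (year_end (apply 12% annual interest)): balance=$5796.07 total_interest=$1746.07
After 8 (year_end (apply 12% annual interest)): balance=$6491.59 total_interest=$2441.59
After 9 (year_end (apply 12% annual interest)): balance=$7270.58 total_interest=$3220.58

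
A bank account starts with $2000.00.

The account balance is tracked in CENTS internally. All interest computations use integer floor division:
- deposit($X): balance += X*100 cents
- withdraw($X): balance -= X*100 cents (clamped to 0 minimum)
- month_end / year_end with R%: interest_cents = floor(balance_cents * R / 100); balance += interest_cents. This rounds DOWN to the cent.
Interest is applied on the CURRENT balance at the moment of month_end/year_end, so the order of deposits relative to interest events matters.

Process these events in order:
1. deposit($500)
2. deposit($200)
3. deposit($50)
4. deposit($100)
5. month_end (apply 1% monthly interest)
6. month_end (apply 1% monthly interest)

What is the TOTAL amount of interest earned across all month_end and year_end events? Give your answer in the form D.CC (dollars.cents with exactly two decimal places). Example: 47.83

After 1 (deposit($500)): balance=$2500.00 total_interest=$0.00
After 2 (deposit($200)): balance=$2700.00 total_interest=$0.00
After 3 (deposit($50)): balance=$2750.00 total_interest=$0.00
After 4 (deposit($100)): balance=$2850.00 total_interest=$0.00
After 5 (month_end (apply 1% monthly interest)): balance=$2878.50 total_interest=$28.50
After 6 (month_end (apply 1% monthly interest)): balance=$2907.28 total_interest=$57.28

Answer: 57.28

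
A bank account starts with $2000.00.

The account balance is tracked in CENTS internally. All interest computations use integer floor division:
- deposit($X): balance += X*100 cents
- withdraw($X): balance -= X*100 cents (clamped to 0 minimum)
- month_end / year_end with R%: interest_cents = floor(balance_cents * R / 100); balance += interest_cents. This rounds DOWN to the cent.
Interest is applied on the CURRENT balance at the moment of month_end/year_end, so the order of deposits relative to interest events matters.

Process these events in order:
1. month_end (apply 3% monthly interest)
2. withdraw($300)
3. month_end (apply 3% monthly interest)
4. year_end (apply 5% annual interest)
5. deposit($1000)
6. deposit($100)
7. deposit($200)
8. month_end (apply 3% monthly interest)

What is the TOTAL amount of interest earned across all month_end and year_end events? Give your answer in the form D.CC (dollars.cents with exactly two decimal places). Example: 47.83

Answer: 299.54

Derivation:
After 1 (month_end (apply 3% monthly interest)): balance=$2060.00 total_interest=$60.00
After 2 (withdraw($300)): balance=$1760.00 total_interest=$60.00
After 3 (month_end (apply 3% monthly interest)): balance=$1812.80 total_interest=$112.80
After 4 (year_end (apply 5% annual interest)): balance=$1903.44 total_interest=$203.44
After 5 (deposit($1000)): balance=$2903.44 total_interest=$203.44
After 6 (deposit($100)): balance=$3003.44 total_interest=$203.44
After 7 (deposit($200)): balance=$3203.44 total_interest=$203.44
After 8 (month_end (apply 3% monthly interest)): balance=$3299.54 total_interest=$299.54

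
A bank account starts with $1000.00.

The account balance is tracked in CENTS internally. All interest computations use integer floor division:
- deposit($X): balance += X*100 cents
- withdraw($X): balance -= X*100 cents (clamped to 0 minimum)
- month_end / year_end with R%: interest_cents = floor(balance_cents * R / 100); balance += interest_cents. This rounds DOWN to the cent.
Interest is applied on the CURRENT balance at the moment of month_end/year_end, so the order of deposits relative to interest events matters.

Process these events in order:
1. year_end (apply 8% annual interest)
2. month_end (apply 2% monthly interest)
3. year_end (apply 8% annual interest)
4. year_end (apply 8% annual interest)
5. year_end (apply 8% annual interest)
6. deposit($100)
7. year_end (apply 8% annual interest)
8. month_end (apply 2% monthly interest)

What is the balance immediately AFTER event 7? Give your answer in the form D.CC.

After 1 (year_end (apply 8% annual interest)): balance=$1080.00 total_interest=$80.00
After 2 (month_end (apply 2% monthly interest)): balance=$1101.60 total_interest=$101.60
After 3 (year_end (apply 8% annual interest)): balance=$1189.72 total_interest=$189.72
After 4 (year_end (apply 8% annual interest)): balance=$1284.89 total_interest=$284.89
After 5 (year_end (apply 8% annual interest)): balance=$1387.68 total_interest=$387.68
After 6 (deposit($100)): balance=$1487.68 total_interest=$387.68
After 7 (year_end (apply 8% annual interest)): balance=$1606.69 total_interest=$506.69

Answer: 1606.69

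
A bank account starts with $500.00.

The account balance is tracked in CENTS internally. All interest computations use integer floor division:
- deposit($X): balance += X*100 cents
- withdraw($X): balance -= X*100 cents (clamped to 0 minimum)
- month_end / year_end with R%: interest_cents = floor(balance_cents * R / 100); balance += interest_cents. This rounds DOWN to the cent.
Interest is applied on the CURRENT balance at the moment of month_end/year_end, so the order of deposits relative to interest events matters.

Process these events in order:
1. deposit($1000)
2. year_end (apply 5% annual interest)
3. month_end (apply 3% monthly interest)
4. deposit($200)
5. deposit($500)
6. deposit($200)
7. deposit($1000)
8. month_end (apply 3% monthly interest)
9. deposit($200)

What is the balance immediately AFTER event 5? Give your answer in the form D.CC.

After 1 (deposit($1000)): balance=$1500.00 total_interest=$0.00
After 2 (year_end (apply 5% annual interest)): balance=$1575.00 total_interest=$75.00
After 3 (month_end (apply 3% monthly interest)): balance=$1622.25 total_interest=$122.25
After 4 (deposit($200)): balance=$1822.25 total_interest=$122.25
After 5 (deposit($500)): balance=$2322.25 total_interest=$122.25

Answer: 2322.25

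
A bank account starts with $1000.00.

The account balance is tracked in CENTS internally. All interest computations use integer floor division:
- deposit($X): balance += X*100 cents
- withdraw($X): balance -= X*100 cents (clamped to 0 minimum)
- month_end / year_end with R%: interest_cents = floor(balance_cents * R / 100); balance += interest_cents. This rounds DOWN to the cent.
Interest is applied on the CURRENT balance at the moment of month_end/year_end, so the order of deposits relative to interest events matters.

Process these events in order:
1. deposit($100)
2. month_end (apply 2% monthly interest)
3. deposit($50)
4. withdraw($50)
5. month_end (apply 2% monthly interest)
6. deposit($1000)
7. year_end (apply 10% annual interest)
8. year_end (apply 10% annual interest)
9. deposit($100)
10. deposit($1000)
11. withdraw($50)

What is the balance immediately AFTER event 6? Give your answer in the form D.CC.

After 1 (deposit($100)): balance=$1100.00 total_interest=$0.00
After 2 (month_end (apply 2% monthly interest)): balance=$1122.00 total_interest=$22.00
After 3 (deposit($50)): balance=$1172.00 total_interest=$22.00
After 4 (withdraw($50)): balance=$1122.00 total_interest=$22.00
After 5 (month_end (apply 2% monthly interest)): balance=$1144.44 total_interest=$44.44
After 6 (deposit($1000)): balance=$2144.44 total_interest=$44.44

Answer: 2144.44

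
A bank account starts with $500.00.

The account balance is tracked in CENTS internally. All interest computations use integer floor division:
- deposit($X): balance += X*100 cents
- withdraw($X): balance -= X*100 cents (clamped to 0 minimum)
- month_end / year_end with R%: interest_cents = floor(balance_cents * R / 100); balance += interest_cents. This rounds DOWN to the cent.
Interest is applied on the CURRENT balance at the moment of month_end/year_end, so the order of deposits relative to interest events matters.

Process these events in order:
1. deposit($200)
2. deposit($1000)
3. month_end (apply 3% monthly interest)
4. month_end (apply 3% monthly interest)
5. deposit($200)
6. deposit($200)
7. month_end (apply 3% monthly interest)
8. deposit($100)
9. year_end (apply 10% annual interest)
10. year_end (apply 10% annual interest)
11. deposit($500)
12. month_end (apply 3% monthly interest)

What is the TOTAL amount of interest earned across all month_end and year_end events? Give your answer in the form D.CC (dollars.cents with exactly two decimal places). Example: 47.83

Answer: 768.25

Derivation:
After 1 (deposit($200)): balance=$700.00 total_interest=$0.00
After 2 (deposit($1000)): balance=$1700.00 total_interest=$0.00
After 3 (month_end (apply 3% monthly interest)): balance=$1751.00 total_interest=$51.00
After 4 (month_end (apply 3% monthly interest)): balance=$1803.53 total_interest=$103.53
After 5 (deposit($200)): balance=$2003.53 total_interest=$103.53
After 6 (deposit($200)): balance=$2203.53 total_interest=$103.53
After 7 (month_end (apply 3% monthly interest)): balance=$2269.63 total_interest=$169.63
After 8 (deposit($100)): balance=$2369.63 total_interest=$169.63
After 9 (year_end (apply 10% annual interest)): balance=$2606.59 total_interest=$406.59
After 10 (year_end (apply 10% annual interest)): balance=$2867.24 total_interest=$667.24
After 11 (deposit($500)): balance=$3367.24 total_interest=$667.24
After 12 (month_end (apply 3% monthly interest)): balance=$3468.25 total_interest=$768.25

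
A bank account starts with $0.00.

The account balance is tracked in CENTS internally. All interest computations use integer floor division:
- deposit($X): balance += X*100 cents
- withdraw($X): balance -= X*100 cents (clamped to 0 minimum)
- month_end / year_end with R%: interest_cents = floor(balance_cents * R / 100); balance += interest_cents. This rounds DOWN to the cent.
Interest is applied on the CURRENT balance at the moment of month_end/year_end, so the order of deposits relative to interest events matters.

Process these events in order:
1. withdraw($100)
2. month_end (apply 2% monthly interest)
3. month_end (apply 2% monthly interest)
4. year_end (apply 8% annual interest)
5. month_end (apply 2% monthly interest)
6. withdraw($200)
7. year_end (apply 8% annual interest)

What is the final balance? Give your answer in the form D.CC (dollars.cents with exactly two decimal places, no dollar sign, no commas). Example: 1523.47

Answer: 0.00

Derivation:
After 1 (withdraw($100)): balance=$0.00 total_interest=$0.00
After 2 (month_end (apply 2% monthly interest)): balance=$0.00 total_interest=$0.00
After 3 (month_end (apply 2% monthly interest)): balance=$0.00 total_interest=$0.00
After 4 (year_end (apply 8% annual interest)): balance=$0.00 total_interest=$0.00
After 5 (month_end (apply 2% monthly interest)): balance=$0.00 total_interest=$0.00
After 6 (withdraw($200)): balance=$0.00 total_interest=$0.00
After 7 (year_end (apply 8% annual interest)): balance=$0.00 total_interest=$0.00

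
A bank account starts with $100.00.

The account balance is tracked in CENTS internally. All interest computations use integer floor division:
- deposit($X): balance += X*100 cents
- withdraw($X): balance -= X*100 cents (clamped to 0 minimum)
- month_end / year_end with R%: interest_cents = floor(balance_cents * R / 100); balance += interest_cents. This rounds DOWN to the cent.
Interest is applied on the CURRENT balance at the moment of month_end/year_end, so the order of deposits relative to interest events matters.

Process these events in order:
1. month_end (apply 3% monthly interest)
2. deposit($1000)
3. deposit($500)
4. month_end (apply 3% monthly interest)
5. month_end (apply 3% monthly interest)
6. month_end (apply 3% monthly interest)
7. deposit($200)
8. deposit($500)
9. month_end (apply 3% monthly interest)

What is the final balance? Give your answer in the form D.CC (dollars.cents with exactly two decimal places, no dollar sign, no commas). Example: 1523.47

After 1 (month_end (apply 3% monthly interest)): balance=$103.00 total_interest=$3.00
After 2 (deposit($1000)): balance=$1103.00 total_interest=$3.00
After 3 (deposit($500)): balance=$1603.00 total_interest=$3.00
After 4 (month_end (apply 3% monthly interest)): balance=$1651.09 total_interest=$51.09
After 5 (month_end (apply 3% monthly interest)): balance=$1700.62 total_interest=$100.62
After 6 (month_end (apply 3% monthly interest)): balance=$1751.63 total_interest=$151.63
After 7 (deposit($200)): balance=$1951.63 total_interest=$151.63
After 8 (deposit($500)): balance=$2451.63 total_interest=$151.63
After 9 (month_end (apply 3% monthly interest)): balance=$2525.17 total_interest=$225.17

Answer: 2525.17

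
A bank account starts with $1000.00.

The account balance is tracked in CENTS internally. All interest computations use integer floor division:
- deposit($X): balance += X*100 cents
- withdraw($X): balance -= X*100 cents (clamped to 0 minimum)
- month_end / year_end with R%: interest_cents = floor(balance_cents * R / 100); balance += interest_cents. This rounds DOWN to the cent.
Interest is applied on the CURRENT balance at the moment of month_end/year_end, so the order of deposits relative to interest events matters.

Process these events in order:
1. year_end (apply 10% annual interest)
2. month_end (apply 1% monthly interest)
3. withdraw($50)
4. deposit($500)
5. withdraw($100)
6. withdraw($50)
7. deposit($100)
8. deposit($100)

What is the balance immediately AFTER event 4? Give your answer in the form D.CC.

Answer: 1561.00

Derivation:
After 1 (year_end (apply 10% annual interest)): balance=$1100.00 total_interest=$100.00
After 2 (month_end (apply 1% monthly interest)): balance=$1111.00 total_interest=$111.00
After 3 (withdraw($50)): balance=$1061.00 total_interest=$111.00
After 4 (deposit($500)): balance=$1561.00 total_interest=$111.00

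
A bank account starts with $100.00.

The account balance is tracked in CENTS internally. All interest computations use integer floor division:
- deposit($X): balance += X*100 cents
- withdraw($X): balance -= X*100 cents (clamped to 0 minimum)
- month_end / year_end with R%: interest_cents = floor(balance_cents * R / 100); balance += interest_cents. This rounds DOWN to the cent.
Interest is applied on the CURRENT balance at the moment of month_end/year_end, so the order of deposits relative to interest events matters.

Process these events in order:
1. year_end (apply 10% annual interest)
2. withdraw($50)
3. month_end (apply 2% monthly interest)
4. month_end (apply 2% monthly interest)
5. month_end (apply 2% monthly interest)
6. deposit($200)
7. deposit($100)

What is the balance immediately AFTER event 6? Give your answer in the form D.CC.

Answer: 263.66

Derivation:
After 1 (year_end (apply 10% annual interest)): balance=$110.00 total_interest=$10.00
After 2 (withdraw($50)): balance=$60.00 total_interest=$10.00
After 3 (month_end (apply 2% monthly interest)): balance=$61.20 total_interest=$11.20
After 4 (month_end (apply 2% monthly interest)): balance=$62.42 total_interest=$12.42
After 5 (month_end (apply 2% monthly interest)): balance=$63.66 total_interest=$13.66
After 6 (deposit($200)): balance=$263.66 total_interest=$13.66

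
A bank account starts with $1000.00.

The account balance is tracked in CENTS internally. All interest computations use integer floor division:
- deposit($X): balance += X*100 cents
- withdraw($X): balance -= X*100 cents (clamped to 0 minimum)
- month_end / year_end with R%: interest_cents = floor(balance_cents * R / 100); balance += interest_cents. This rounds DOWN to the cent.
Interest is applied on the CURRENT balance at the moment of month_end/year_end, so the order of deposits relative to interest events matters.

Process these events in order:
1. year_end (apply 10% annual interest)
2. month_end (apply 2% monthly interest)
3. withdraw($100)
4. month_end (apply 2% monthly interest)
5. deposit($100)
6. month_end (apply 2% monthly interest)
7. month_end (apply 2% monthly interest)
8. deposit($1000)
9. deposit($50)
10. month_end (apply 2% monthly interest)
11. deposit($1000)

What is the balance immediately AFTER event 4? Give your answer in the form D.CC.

After 1 (year_end (apply 10% annual interest)): balance=$1100.00 total_interest=$100.00
After 2 (month_end (apply 2% monthly interest)): balance=$1122.00 total_interest=$122.00
After 3 (withdraw($100)): balance=$1022.00 total_interest=$122.00
After 4 (month_end (apply 2% monthly interest)): balance=$1042.44 total_interest=$142.44

Answer: 1042.44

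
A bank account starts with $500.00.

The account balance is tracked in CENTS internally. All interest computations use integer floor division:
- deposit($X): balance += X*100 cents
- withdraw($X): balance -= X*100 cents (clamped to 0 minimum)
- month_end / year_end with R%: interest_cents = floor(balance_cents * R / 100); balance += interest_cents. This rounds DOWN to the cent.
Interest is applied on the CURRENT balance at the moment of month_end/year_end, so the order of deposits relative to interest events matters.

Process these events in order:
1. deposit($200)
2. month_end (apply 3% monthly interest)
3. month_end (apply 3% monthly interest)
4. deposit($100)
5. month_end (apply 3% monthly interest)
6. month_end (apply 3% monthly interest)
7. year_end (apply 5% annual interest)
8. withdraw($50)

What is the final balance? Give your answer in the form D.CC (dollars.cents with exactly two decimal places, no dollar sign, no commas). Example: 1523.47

After 1 (deposit($200)): balance=$700.00 total_interest=$0.00
After 2 (month_end (apply 3% monthly interest)): balance=$721.00 total_interest=$21.00
After 3 (month_end (apply 3% monthly interest)): balance=$742.63 total_interest=$42.63
After 4 (deposit($100)): balance=$842.63 total_interest=$42.63
After 5 (month_end (apply 3% monthly interest)): balance=$867.90 total_interest=$67.90
After 6 (month_end (apply 3% monthly interest)): balance=$893.93 total_interest=$93.93
After 7 (year_end (apply 5% annual interest)): balance=$938.62 total_interest=$138.62
After 8 (withdraw($50)): balance=$888.62 total_interest=$138.62

Answer: 888.62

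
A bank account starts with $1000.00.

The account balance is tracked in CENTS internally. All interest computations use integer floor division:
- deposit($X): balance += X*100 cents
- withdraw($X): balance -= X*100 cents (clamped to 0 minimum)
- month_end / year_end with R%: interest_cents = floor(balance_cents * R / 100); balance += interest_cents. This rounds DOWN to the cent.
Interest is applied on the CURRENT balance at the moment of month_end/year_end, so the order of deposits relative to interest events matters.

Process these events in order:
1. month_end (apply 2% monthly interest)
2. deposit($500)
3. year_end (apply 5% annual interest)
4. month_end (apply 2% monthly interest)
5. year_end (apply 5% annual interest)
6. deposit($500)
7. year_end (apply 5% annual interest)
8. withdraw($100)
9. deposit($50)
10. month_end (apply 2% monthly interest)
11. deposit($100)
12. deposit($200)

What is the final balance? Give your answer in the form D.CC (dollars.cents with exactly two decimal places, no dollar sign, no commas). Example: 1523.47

Answer: 2615.16

Derivation:
After 1 (month_end (apply 2% monthly interest)): balance=$1020.00 total_interest=$20.00
After 2 (deposit($500)): balance=$1520.00 total_interest=$20.00
After 3 (year_end (apply 5% annual interest)): balance=$1596.00 total_interest=$96.00
After 4 (month_end (apply 2% monthly interest)): balance=$1627.92 total_interest=$127.92
After 5 (year_end (apply 5% annual interest)): balance=$1709.31 total_interest=$209.31
After 6 (deposit($500)): balance=$2209.31 total_interest=$209.31
After 7 (year_end (apply 5% annual interest)): balance=$2319.77 total_interest=$319.77
After 8 (withdraw($100)): balance=$2219.77 total_interest=$319.77
After 9 (deposit($50)): balance=$2269.77 total_interest=$319.77
After 10 (month_end (apply 2% monthly interest)): balance=$2315.16 total_interest=$365.16
After 11 (deposit($100)): balance=$2415.16 total_interest=$365.16
After 12 (deposit($200)): balance=$2615.16 total_interest=$365.16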